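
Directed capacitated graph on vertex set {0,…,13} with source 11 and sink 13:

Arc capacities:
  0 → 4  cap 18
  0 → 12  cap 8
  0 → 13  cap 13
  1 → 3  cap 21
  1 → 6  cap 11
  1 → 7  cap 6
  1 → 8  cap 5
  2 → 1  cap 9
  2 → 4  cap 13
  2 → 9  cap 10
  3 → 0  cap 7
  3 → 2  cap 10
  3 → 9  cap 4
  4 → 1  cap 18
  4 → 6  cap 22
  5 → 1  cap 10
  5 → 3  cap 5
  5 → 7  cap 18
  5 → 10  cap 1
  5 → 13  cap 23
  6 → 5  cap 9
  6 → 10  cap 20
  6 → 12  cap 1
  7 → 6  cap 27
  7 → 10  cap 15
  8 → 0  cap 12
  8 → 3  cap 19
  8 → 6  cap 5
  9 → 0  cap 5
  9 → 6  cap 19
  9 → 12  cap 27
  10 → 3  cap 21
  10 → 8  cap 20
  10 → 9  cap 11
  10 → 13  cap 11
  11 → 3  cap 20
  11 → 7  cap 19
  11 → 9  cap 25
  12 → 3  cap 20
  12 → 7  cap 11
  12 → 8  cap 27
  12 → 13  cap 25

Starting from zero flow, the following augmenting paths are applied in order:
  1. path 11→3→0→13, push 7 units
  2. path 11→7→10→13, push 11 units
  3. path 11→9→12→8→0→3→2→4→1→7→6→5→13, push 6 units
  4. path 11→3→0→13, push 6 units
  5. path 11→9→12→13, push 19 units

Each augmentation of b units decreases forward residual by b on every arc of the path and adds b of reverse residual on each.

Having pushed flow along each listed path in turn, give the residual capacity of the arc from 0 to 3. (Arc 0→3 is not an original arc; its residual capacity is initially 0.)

Residual capacity of (0,3): 7

after path 1 (11→3→0→13, push 7): res(0,3)=7
after path 2 (11→7→10→13, push 11): res(0,3)=7
after path 3 (11→9→12→8→0→3→2→4→1→7→6→5→13, push 6): res(0,3)=1
after path 4 (11→3→0→13, push 6): res(0,3)=7
after path 5 (11→9→12→13, push 19): res(0,3)=7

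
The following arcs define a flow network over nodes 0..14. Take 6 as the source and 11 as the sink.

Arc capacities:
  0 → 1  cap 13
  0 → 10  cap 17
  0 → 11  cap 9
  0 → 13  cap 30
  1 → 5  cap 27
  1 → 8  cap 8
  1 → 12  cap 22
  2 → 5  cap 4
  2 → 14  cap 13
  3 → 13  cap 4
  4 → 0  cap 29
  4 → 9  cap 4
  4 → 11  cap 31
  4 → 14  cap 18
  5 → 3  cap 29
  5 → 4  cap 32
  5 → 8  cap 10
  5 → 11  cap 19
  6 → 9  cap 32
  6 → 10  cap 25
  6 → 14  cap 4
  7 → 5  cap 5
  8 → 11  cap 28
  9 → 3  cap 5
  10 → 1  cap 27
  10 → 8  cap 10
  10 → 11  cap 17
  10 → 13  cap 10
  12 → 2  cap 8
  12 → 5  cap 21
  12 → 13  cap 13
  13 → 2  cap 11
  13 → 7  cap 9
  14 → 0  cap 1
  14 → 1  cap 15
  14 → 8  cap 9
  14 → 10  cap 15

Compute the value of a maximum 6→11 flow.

augment #1: 6→10→11 bottleneck 17, total now 17
augment #2: 6→10→8→11 bottleneck 8, total now 25
augment #3: 6→14→0→11 bottleneck 1, total now 26
augment #4: 6→14→8→11 bottleneck 3, total now 29
augment #5: 6→9→3→13→2→5→11 bottleneck 4, total now 33

Maximum flow value: 33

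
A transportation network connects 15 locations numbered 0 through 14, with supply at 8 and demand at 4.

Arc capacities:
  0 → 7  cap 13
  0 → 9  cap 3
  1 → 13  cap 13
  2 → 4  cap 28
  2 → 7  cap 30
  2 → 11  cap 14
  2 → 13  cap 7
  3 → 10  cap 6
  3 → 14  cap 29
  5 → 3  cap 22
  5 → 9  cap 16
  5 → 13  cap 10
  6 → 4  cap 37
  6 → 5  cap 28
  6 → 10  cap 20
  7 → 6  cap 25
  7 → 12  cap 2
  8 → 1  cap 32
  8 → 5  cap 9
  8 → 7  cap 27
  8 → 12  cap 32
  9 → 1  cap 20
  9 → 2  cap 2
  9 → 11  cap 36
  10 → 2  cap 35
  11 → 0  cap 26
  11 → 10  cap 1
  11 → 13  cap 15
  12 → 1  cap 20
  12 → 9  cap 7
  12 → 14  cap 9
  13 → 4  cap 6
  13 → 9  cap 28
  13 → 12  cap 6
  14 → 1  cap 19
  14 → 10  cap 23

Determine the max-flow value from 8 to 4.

Maximum flow value: 52

augment #1: 8→1→13→4 bottleneck 6, total now 6
augment #2: 8→7→6→4 bottleneck 25, total now 31
augment #3: 8→5→9→2→4 bottleneck 2, total now 33
augment #4: 8→5→3→10→2→4 bottleneck 6, total now 39
augment #5: 8→12→14→10→2→4 bottleneck 9, total now 48
augment #6: 8→5→3→14→10→2→4 bottleneck 1, total now 49
augment #7: 8→12→9→11→10→2→4 bottleneck 1, total now 50
augment #8: 8→12→9→5→3→14→10→2→4 bottleneck 2, total now 52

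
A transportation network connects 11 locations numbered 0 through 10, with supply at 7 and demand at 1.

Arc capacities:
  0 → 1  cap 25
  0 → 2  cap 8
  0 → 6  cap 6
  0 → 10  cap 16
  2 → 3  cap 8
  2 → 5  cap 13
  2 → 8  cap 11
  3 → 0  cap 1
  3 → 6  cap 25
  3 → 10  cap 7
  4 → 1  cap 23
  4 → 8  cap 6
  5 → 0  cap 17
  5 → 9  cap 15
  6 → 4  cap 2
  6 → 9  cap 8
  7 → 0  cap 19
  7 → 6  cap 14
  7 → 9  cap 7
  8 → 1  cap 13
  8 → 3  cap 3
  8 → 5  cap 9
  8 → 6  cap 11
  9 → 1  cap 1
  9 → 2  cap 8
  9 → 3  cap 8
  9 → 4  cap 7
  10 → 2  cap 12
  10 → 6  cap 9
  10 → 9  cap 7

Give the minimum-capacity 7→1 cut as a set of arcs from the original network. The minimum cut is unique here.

Min-cut arcs: {(6,4), (6,9), (7,0), (7,9)} (total capacity 36)

augment #1: 7→0→1 push 19
augment #2: 7→9→1 push 1
augment #3: 7→6→4→1 push 2
augment #4: 7→9→4→1 push 6
augment #5: 7→6→9→4→1 push 1
augment #6: 7→6→9→2→8→1 push 7
max flow = 36; residual-reachable set from 7 gives S-side
cut edges (S→T): {(6,4), (6,9), (7,0), (7,9)} total cap 36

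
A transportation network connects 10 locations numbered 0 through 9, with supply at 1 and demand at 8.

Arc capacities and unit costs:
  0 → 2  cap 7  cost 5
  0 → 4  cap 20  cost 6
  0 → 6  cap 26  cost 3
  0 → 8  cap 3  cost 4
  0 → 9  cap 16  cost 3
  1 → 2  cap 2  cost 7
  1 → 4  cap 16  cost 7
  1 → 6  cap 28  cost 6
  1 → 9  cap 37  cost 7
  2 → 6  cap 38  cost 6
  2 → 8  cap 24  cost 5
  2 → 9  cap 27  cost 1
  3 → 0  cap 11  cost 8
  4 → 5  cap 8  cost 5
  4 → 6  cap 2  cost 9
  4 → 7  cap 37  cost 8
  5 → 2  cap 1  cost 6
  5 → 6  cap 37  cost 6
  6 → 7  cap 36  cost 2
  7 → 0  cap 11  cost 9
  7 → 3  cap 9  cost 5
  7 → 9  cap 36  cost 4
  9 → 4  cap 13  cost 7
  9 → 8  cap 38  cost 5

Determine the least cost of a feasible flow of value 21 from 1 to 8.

shortest-cost path #1: 1→2→8 push 2 @ unit cost 12 (adds 24)
shortest-cost path #2: 1→9→8 push 19 @ unit cost 12 (adds 228)
total cost = 252

Minimum cost for 21 units: 252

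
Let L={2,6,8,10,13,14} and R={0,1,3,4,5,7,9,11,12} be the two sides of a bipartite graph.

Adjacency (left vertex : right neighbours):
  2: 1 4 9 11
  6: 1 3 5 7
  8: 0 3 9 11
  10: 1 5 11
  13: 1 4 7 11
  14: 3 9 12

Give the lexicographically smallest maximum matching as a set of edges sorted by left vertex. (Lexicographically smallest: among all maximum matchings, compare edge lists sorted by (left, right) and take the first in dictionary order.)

Lex-smallest maximum matching: {(2,1), (6,3), (8,0), (10,5), (13,4), (14,9)}

|M| = 6 (so the lex-smallest maximum matching has 6 edges)
process left vertices in ascending order; for each, take the smallest-labelled available neighbour that still permits 6 edges overall, or leave it unmatched if none does
lex-smallest matching: {2-1, 6-3, 8-0, 10-5, 13-4, 14-9}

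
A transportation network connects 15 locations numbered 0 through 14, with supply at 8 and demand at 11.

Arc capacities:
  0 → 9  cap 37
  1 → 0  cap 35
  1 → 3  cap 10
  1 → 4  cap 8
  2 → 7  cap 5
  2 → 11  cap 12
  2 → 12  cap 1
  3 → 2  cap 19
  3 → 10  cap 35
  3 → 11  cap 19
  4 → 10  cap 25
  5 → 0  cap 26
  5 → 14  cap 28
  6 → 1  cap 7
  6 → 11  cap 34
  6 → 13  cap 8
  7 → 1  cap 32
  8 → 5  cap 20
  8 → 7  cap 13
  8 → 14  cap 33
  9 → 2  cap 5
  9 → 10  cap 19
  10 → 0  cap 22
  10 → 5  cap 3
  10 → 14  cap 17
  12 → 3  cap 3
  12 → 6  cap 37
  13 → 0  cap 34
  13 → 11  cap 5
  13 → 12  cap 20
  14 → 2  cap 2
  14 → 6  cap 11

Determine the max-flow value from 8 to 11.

Maximum flow value: 28

augment #1: 8→14→2→11 bottleneck 2, total now 2
augment #2: 8→14→6→11 bottleneck 11, total now 13
augment #3: 8→7→1→3→11 bottleneck 10, total now 23
augment #4: 8→5→0→9→2→11 bottleneck 5, total now 28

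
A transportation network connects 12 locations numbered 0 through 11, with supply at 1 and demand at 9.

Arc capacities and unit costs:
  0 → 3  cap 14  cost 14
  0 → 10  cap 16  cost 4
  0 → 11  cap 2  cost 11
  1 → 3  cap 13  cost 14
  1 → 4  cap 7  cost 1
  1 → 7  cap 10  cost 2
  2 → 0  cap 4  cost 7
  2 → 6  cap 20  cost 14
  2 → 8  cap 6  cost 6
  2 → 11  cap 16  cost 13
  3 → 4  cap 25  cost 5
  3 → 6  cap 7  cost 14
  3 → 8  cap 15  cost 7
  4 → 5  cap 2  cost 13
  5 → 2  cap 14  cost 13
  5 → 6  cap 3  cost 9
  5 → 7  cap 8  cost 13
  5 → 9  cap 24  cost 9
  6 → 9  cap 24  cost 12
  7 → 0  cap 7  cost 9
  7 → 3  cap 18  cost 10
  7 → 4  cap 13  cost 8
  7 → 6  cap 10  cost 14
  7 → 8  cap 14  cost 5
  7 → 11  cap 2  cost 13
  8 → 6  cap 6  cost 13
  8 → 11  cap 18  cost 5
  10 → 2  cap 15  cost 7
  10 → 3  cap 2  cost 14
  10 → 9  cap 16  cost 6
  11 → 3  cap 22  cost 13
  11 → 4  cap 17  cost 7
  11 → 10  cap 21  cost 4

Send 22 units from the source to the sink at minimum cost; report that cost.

shortest-cost path #1: 1→7→0→10→9 push 7 @ unit cost 21 (adds 147)
shortest-cost path #2: 1→7→8→11→10→9 push 3 @ unit cost 22 (adds 66)
shortest-cost path #3: 1→4→5→9 push 2 @ unit cost 23 (adds 46)
shortest-cost path #4: 1→3→8→11→10→9 push 6 @ unit cost 36 (adds 216)
shortest-cost path #5: 1→3→6→9 push 4 @ unit cost 40 (adds 160)
total cost = 635

Minimum cost for 22 units: 635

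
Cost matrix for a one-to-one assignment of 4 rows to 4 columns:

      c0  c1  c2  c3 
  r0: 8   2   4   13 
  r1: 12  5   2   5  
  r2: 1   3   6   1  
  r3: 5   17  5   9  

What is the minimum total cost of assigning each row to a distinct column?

optimal assignment: row0→col1 (cost 2), row1→col2 (cost 2), row2→col3 (cost 1), row3→col0 (cost 5)
total = 2 + 2 + 1 + 5 = 10

Minimum assignment cost: 10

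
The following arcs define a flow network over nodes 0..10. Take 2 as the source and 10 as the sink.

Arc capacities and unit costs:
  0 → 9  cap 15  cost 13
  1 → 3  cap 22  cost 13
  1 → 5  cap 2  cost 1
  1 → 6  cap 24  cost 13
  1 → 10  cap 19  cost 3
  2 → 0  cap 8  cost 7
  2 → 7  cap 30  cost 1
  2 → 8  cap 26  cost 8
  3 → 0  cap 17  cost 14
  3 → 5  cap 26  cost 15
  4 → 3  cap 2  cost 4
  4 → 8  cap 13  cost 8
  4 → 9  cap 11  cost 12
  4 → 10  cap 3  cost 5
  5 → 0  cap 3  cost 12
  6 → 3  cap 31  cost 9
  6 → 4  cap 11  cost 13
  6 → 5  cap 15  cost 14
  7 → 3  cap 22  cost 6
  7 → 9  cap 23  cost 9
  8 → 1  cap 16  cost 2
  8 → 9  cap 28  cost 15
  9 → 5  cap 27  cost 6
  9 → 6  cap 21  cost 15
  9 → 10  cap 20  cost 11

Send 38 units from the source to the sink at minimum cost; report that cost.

shortest-cost path #1: 2→8→1→10 push 16 @ unit cost 13 (adds 208)
shortest-cost path #2: 2→7→9→10 push 20 @ unit cost 21 (adds 420)
shortest-cost path #3: 2→7→9→6→4→10 push 2 @ unit cost 43 (adds 86)
total cost = 714

Minimum cost for 38 units: 714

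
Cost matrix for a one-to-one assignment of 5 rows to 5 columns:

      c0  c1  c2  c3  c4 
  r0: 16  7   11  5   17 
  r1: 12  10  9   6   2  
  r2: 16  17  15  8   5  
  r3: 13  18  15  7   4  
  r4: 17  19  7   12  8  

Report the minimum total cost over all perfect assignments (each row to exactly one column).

Minimum assignment cost: 37

optimal assignment: row0→col1 (cost 7), row1→col4 (cost 2), row2→col3 (cost 8), row3→col0 (cost 13), row4→col2 (cost 7)
total = 7 + 2 + 8 + 13 + 7 = 37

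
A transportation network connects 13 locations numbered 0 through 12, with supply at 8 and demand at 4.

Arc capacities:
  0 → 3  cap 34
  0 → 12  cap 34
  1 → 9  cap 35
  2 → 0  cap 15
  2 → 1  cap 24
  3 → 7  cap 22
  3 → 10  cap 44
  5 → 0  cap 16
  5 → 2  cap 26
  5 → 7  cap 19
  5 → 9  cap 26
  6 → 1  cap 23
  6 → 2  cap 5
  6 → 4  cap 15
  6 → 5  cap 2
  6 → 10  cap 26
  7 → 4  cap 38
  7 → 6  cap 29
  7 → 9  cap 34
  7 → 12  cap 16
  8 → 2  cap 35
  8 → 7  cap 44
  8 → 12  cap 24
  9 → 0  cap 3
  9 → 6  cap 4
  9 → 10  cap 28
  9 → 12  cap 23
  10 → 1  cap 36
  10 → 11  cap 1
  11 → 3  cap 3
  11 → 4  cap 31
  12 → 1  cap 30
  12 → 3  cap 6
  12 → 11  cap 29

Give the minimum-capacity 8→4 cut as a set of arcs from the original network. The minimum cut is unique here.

augment #1: 8→7→4 push 38
augment #2: 8→7→6→4 push 6
augment #3: 8→12→11→4 push 24
augment #4: 8→2→0→12→11→4 push 5
augment #5: 8→2→1→9→6→4 push 4
augment #6: 8→2→0→3→7→6→4 push 5
augment #7: 8→2→0→3→10→11→4 push 1
max flow = 83; residual-reachable set from 8 gives S-side
cut edges (S→T): {(6,4), (7,4), (10,11), (12,11)} total cap 83

Min-cut arcs: {(6,4), (7,4), (10,11), (12,11)} (total capacity 83)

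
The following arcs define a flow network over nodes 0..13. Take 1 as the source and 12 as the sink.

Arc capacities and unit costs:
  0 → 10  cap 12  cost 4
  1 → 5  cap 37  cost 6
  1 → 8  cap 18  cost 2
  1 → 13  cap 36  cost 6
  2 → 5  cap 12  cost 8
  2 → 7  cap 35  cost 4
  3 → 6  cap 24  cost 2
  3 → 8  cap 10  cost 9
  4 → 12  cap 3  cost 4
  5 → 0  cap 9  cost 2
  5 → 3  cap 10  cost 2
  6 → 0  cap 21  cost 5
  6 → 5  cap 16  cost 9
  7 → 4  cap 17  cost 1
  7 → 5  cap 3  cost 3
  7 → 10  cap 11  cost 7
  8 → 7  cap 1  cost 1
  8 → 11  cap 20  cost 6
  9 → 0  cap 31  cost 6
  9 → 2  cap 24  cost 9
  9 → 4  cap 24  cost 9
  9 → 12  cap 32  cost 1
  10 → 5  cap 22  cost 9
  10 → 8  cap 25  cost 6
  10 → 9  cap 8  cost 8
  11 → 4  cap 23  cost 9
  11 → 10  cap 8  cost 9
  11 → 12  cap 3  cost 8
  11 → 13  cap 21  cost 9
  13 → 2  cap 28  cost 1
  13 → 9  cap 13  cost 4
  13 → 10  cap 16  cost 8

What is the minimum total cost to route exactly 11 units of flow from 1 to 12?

shortest-cost path #1: 1→8→7→4→12 push 1 @ unit cost 8 (adds 8)
shortest-cost path #2: 1→13→9→12 push 10 @ unit cost 11 (adds 110)
total cost = 118

Minimum cost for 11 units: 118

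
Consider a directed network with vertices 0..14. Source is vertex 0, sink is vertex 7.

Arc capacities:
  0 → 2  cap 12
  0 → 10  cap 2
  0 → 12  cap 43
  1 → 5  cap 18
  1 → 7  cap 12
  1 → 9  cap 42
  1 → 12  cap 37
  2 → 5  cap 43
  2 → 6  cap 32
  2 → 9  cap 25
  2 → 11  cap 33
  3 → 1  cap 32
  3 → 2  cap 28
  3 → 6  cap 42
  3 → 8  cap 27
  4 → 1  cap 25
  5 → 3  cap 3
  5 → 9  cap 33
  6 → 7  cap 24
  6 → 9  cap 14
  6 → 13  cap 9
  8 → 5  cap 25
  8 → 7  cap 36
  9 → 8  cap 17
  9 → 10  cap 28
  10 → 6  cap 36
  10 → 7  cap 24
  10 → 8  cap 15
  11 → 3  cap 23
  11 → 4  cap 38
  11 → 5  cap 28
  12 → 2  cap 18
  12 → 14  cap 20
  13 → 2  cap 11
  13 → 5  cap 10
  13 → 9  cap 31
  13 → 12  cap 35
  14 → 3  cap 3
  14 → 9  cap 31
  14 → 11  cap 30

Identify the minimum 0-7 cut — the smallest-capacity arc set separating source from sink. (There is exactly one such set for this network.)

Min-cut arcs: {(0,2), (0,10), (12,2), (12,14)} (total capacity 52)

augment #1: 0→10→7 push 2
augment #2: 0→2→6→7 push 12
augment #3: 0→12→2→6→7 push 12
augment #4: 0→12→2→9→8→7 push 6
augment #5: 0→12→14→3→1→7 push 3
augment #6: 0→12→14→9→8→7 push 11
augment #7: 0→12→14→9→10→7 push 6
max flow = 52; residual-reachable set from 0 gives S-side
cut edges (S→T): {(0,2), (0,10), (12,2), (12,14)} total cap 52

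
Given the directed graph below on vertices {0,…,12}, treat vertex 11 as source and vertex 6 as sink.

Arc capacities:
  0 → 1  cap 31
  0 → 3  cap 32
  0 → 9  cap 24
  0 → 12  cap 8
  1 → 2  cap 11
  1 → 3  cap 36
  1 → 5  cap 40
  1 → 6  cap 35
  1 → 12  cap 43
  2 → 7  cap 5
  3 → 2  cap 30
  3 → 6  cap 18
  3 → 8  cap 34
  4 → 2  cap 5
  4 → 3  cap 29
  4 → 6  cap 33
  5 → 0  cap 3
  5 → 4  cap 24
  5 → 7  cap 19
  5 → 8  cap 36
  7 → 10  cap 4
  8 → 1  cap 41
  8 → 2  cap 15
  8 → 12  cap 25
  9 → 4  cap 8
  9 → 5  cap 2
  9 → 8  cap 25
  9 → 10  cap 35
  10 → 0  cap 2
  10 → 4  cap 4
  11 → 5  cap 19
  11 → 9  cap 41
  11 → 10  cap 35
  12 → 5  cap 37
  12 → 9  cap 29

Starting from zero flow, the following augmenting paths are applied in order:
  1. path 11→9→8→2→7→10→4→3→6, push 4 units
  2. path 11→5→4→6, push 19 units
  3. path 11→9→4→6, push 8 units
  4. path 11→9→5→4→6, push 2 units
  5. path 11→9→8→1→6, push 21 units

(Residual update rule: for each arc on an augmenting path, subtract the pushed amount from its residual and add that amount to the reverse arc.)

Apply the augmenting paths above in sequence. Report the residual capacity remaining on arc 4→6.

after path 1 (11→9→8→2→7→10→4→3→6, push 4): res(4,6)=33
after path 2 (11→5→4→6, push 19): res(4,6)=14
after path 3 (11→9→4→6, push 8): res(4,6)=6
after path 4 (11→9→5→4→6, push 2): res(4,6)=4
after path 5 (11→9→8→1→6, push 21): res(4,6)=4

Residual capacity of (4,6): 4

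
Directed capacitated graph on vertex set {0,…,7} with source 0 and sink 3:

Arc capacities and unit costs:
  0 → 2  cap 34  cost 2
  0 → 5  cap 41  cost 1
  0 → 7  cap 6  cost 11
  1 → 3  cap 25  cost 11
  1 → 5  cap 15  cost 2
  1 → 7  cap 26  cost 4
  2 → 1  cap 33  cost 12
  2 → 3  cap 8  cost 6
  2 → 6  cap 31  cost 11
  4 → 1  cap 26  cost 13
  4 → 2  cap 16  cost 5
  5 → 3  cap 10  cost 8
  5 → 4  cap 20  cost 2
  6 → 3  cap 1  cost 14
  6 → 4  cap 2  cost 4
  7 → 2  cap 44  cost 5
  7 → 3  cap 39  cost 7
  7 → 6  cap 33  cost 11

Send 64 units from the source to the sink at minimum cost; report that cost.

Minimum cost for 64 units: 1290

shortest-cost path #1: 0→2→3 push 8 @ unit cost 8 (adds 64)
shortest-cost path #2: 0→5→3 push 10 @ unit cost 9 (adds 90)
shortest-cost path #3: 0→7→3 push 6 @ unit cost 18 (adds 108)
shortest-cost path #4: 0→2→1→3 push 25 @ unit cost 25 (adds 625)
shortest-cost path #5: 0→2→1→7→3 push 1 @ unit cost 25 (adds 25)
shortest-cost path #6: 0→5→4→1→7→3 push 14 @ unit cost 27 (adds 378)
total cost = 1290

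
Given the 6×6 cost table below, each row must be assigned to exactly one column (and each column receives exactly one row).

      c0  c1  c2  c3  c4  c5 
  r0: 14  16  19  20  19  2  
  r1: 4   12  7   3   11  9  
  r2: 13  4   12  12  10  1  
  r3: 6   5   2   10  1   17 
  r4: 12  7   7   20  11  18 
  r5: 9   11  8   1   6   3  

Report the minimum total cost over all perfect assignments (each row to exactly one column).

optimal assignment: row0→col5 (cost 2), row1→col0 (cost 4), row2→col1 (cost 4), row3→col4 (cost 1), row4→col2 (cost 7), row5→col3 (cost 1)
total = 2 + 4 + 4 + 1 + 7 + 1 = 19

Minimum assignment cost: 19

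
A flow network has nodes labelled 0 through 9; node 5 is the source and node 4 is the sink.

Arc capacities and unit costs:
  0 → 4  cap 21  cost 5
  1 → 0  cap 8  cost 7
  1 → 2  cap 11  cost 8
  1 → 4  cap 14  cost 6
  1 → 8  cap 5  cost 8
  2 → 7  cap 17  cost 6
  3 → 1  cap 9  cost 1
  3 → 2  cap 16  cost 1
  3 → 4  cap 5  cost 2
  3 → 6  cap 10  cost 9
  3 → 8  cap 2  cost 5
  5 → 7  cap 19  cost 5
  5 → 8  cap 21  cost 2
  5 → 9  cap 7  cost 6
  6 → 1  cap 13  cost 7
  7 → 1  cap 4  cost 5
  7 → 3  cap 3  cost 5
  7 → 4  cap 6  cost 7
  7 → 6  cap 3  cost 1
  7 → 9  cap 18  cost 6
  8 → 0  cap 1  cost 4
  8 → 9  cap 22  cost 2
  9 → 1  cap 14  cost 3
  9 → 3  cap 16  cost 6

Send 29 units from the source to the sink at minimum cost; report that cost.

shortest-cost path #1: 5→8→0→4 push 1 @ unit cost 11 (adds 11)
shortest-cost path #2: 5→7→4 push 6 @ unit cost 12 (adds 72)
shortest-cost path #3: 5→7→3→4 push 3 @ unit cost 12 (adds 36)
shortest-cost path #4: 5→8→9→3→4 push 2 @ unit cost 12 (adds 24)
shortest-cost path #5: 5→8→9→1→4 push 14 @ unit cost 13 (adds 182)
shortest-cost path #6: 5→7→1→0→4 push 3 @ unit cost 22 (adds 66)
total cost = 391

Minimum cost for 29 units: 391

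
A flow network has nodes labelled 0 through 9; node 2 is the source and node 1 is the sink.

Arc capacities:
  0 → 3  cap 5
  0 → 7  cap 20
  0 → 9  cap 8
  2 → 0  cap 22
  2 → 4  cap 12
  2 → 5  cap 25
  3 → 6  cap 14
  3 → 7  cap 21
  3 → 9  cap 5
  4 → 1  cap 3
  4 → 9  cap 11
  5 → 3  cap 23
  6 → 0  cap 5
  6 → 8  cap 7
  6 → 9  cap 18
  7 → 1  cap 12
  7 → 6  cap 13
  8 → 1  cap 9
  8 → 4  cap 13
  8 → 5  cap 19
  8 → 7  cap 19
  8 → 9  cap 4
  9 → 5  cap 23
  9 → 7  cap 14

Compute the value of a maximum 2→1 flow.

augment #1: 2→4→1 bottleneck 3, total now 3
augment #2: 2→0→7→1 bottleneck 12, total now 15
augment #3: 2→0→3→6→8→1 bottleneck 5, total now 20
augment #4: 2→0→7→6→8→1 bottleneck 2, total now 22

Maximum flow value: 22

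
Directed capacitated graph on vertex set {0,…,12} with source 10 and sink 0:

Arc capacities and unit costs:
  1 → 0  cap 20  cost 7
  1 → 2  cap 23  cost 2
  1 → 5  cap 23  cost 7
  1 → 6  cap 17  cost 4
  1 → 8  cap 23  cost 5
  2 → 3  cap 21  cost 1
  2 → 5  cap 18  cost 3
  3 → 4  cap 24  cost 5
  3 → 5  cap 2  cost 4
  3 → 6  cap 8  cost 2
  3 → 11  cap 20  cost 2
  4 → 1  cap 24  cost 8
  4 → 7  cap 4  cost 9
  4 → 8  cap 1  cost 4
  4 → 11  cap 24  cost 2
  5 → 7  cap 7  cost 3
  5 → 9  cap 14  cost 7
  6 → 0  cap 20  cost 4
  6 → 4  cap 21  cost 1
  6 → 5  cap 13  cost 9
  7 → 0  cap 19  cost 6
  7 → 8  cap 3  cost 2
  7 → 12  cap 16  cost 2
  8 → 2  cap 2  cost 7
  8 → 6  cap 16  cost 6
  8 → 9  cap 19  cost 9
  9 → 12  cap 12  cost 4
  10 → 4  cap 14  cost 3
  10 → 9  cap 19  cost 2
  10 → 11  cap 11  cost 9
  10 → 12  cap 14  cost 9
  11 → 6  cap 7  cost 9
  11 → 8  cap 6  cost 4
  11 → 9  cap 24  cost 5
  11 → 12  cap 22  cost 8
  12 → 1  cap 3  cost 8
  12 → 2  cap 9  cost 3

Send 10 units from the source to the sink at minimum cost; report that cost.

Minimum cost for 10 units: 163

shortest-cost path #1: 10→9→12→2→3→6→0 push 8 @ unit cost 16 (adds 128)
shortest-cost path #2: 10→4→8→6→0 push 1 @ unit cost 17 (adds 17)
shortest-cost path #3: 10→4→7→0 push 1 @ unit cost 18 (adds 18)
total cost = 163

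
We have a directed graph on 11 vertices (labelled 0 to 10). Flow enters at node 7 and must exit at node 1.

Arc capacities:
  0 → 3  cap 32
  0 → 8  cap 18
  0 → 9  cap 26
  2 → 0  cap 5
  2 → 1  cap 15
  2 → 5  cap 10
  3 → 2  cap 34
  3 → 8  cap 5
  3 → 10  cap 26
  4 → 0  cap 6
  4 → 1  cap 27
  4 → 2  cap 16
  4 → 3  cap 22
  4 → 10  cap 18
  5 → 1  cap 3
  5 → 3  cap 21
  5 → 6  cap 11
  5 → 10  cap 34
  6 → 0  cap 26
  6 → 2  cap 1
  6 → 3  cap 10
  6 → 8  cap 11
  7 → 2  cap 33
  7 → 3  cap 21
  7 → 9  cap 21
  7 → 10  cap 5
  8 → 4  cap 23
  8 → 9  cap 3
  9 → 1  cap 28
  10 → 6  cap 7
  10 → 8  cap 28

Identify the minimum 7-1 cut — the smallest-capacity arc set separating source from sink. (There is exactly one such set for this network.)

augment #1: 7→2→1 push 15
augment #2: 7→9→1 push 21
augment #3: 7→2→5→1 push 3
augment #4: 7→2→0→9→1 push 5
augment #5: 7→3→8→4→1 push 5
augment #6: 7→10→8→4→1 push 5
augment #7: 7→3→10→8→4→1 push 13
augment #8: 7→3→10→8→9→1 push 2
max flow = 69; residual-reachable set from 7 gives S-side
cut edges (S→T): {(2,1), (5,1), (8,4), (9,1)} total cap 69

Min-cut arcs: {(2,1), (5,1), (8,4), (9,1)} (total capacity 69)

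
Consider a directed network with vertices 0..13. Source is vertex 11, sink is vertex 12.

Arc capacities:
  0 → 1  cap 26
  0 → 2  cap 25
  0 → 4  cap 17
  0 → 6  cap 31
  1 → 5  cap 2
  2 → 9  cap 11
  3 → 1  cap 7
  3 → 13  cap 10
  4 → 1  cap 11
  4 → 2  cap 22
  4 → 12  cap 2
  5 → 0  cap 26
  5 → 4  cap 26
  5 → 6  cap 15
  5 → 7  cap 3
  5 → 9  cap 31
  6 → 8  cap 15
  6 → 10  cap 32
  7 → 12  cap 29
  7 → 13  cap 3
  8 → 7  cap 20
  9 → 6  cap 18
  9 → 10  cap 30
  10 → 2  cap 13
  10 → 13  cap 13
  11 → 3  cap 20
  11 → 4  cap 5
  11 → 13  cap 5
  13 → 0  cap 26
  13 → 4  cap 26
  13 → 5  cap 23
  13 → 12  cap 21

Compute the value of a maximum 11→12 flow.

Maximum flow value: 22

augment #1: 11→4→12 bottleneck 2, total now 2
augment #2: 11→13→12 bottleneck 5, total now 7
augment #3: 11→3→13→12 bottleneck 10, total now 17
augment #4: 11→3→1→5→7→12 bottleneck 2, total now 19
augment #5: 11→4→2→9→10→13→12 bottleneck 3, total now 22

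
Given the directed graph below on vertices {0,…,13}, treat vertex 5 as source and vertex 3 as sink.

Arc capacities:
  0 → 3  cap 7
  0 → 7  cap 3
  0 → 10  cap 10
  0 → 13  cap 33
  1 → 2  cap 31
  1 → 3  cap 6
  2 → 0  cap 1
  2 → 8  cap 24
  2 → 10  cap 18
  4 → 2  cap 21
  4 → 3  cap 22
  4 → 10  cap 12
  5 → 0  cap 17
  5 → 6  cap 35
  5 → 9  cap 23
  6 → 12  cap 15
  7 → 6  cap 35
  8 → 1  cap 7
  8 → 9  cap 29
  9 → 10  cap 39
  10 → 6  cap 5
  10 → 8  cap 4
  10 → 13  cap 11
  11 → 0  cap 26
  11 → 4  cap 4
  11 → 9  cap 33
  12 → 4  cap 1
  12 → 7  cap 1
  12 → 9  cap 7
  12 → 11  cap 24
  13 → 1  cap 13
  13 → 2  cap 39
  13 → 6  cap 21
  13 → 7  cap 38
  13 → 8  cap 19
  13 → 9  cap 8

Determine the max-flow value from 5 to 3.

Maximum flow value: 18

augment #1: 5→0→3 bottleneck 7, total now 7
augment #2: 5→0→13→1→3 bottleneck 6, total now 13
augment #3: 5→6→12→4→3 bottleneck 1, total now 14
augment #4: 5→6→12→11→4→3 bottleneck 4, total now 18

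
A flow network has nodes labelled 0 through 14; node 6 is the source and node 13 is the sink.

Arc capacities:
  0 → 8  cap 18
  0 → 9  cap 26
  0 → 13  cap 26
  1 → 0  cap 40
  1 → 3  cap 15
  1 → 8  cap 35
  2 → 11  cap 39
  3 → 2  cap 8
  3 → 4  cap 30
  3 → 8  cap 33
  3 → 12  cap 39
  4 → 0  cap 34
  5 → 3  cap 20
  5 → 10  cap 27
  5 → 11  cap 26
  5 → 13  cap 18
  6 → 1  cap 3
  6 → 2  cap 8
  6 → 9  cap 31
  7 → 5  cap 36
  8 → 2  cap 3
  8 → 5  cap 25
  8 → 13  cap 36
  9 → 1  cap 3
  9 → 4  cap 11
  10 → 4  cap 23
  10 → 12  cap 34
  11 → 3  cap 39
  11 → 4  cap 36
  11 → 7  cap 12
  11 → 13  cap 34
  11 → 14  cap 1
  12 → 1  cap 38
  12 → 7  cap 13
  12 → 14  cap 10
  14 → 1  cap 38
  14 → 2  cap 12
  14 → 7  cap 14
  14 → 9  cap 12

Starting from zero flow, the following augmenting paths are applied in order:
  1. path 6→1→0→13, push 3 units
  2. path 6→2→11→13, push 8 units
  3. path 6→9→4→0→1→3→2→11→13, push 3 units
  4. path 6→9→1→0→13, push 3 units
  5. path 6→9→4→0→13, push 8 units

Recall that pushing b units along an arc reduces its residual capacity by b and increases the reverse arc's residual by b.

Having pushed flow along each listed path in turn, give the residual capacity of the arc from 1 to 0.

after path 1 (6→1→0→13, push 3): res(1,0)=37
after path 2 (6→2→11→13, push 8): res(1,0)=37
after path 3 (6→9→4→0→1→3→2→11→13, push 3): res(1,0)=40
after path 4 (6→9→1→0→13, push 3): res(1,0)=37
after path 5 (6→9→4→0→13, push 8): res(1,0)=37

Residual capacity of (1,0): 37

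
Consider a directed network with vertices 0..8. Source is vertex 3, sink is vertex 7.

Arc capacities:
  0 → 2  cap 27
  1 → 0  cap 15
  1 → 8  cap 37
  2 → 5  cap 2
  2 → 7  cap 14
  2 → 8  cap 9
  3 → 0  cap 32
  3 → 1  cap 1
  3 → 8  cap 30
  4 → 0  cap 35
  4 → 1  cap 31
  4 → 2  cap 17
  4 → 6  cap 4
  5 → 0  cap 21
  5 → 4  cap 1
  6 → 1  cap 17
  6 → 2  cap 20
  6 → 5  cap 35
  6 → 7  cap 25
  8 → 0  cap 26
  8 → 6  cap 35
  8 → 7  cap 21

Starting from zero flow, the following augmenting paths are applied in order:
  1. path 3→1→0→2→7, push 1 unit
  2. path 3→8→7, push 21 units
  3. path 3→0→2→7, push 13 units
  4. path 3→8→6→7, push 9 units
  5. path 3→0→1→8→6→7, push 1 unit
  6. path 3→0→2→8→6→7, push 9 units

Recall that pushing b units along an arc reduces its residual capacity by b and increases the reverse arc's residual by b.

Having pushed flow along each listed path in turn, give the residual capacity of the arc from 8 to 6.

after path 1 (3→1→0→2→7, push 1): res(8,6)=35
after path 2 (3→8→7, push 21): res(8,6)=35
after path 3 (3→0→2→7, push 13): res(8,6)=35
after path 4 (3→8→6→7, push 9): res(8,6)=26
after path 5 (3→0→1→8→6→7, push 1): res(8,6)=25
after path 6 (3→0→2→8→6→7, push 9): res(8,6)=16

Residual capacity of (8,6): 16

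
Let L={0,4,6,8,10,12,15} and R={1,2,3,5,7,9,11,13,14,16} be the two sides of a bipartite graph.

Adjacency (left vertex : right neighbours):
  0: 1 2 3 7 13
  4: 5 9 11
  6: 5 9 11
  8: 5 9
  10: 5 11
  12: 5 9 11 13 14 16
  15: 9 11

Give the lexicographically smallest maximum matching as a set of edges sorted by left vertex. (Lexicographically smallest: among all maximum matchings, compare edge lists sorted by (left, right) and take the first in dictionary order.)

|M| = 5 (so the lex-smallest maximum matching has 5 edges)
process left vertices in ascending order; for each, take the smallest-labelled available neighbour that still permits 5 edges overall, or leave it unmatched if none does
lex-smallest matching: {0-1, 4-5, 6-9, 10-11, 12-13}

Lex-smallest maximum matching: {(0,1), (4,5), (6,9), (10,11), (12,13)}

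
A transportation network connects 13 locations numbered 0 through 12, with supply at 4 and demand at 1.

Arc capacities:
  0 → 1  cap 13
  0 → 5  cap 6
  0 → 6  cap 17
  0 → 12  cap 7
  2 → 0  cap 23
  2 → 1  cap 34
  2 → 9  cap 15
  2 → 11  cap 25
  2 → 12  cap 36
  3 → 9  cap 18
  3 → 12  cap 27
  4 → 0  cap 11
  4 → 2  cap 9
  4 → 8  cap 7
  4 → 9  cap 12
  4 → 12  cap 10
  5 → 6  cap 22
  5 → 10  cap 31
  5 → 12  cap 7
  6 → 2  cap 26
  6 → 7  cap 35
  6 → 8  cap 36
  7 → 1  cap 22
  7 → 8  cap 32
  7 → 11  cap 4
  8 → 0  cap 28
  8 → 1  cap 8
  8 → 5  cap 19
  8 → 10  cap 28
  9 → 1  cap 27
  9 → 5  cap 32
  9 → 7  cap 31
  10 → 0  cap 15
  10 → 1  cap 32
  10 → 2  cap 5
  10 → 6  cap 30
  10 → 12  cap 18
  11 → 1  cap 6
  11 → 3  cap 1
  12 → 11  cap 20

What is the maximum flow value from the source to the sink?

augment #1: 4→0→1 bottleneck 11, total now 11
augment #2: 4→2→1 bottleneck 9, total now 20
augment #3: 4→8→1 bottleneck 7, total now 27
augment #4: 4→9→1 bottleneck 12, total now 39
augment #5: 4→12→11→1 bottleneck 6, total now 45
augment #6: 4→12→11→3→9→1 bottleneck 1, total now 46

Maximum flow value: 46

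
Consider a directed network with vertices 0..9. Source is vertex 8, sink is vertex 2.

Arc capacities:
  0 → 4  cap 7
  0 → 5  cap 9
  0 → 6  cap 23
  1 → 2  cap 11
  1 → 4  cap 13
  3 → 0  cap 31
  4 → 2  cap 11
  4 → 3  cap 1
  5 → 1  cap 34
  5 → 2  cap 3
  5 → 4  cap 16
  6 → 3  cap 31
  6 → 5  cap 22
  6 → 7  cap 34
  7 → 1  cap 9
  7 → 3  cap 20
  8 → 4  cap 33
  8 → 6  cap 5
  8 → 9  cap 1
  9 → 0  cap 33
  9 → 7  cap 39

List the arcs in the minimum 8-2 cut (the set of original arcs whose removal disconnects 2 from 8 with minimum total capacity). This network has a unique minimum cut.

Min-cut arcs: {(4,2), (4,3), (8,6), (8,9)} (total capacity 18)

augment #1: 8→4→2 push 11
augment #2: 8→6→5→2 push 3
augment #3: 8→6→5→1→2 push 2
augment #4: 8→9→7→1→2 push 1
augment #5: 8→4→3→0→5→1→2 push 1
max flow = 18; residual-reachable set from 8 gives S-side
cut edges (S→T): {(4,2), (4,3), (8,6), (8,9)} total cap 18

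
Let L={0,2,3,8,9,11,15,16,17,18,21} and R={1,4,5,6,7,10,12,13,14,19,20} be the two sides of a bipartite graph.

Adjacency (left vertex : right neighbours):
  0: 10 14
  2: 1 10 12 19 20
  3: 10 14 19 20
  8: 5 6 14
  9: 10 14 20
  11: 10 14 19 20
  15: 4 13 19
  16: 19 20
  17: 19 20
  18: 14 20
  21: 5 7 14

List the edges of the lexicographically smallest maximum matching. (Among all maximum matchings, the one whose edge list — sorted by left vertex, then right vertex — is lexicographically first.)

Lex-smallest maximum matching: {(0,10), (2,1), (3,14), (8,5), (9,20), (11,19), (15,4), (21,7)}

|M| = 8 (so the lex-smallest maximum matching has 8 edges)
process left vertices in ascending order; for each, take the smallest-labelled available neighbour that still permits 8 edges overall, or leave it unmatched if none does
lex-smallest matching: {0-10, 2-1, 3-14, 8-5, 9-20, 11-19, 15-4, 21-7}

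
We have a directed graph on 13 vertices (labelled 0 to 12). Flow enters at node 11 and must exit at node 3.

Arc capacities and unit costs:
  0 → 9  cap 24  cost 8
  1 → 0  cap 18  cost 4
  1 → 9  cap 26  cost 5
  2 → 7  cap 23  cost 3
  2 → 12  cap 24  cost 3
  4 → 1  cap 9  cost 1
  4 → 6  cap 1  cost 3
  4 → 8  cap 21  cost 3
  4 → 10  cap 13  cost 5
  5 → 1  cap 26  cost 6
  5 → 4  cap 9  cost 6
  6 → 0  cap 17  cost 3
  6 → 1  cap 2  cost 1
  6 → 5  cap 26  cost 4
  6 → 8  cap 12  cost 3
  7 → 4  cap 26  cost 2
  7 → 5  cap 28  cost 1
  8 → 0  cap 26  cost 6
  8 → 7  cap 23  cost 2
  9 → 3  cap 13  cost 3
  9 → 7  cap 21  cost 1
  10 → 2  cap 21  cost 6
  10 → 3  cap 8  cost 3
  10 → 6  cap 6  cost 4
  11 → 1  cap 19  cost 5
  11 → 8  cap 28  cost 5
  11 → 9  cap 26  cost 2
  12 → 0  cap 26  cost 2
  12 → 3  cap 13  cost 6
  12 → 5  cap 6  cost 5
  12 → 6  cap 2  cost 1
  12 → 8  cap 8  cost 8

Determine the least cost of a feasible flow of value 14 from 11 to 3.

shortest-cost path #1: 11→9→3 push 13 @ unit cost 5 (adds 65)
shortest-cost path #2: 11→9→7→4→10→3 push 1 @ unit cost 13 (adds 13)
total cost = 78

Minimum cost for 14 units: 78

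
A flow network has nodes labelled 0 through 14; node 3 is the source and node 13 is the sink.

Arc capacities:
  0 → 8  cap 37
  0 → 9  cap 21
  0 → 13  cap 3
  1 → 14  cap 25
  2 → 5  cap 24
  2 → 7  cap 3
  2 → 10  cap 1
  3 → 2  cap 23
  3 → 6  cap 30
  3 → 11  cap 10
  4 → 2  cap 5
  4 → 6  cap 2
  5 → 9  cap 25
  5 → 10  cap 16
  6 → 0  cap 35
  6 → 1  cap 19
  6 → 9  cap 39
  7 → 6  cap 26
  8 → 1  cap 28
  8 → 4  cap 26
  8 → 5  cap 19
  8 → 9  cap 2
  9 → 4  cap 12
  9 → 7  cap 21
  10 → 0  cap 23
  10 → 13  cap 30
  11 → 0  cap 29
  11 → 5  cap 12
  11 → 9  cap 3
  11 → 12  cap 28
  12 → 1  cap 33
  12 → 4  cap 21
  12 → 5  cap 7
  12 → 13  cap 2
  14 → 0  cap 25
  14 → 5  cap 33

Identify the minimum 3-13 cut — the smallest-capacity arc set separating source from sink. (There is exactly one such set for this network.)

Min-cut arcs: {(0,13), (2,10), (5,10), (12,13)} (total capacity 22)

augment #1: 3→2→10→13 push 1
augment #2: 3→6→0→13 push 3
augment #3: 3→11→12→13 push 2
augment #4: 3→2→5→10→13 push 16
max flow = 22; residual-reachable set from 3 gives S-side
cut edges (S→T): {(0,13), (2,10), (5,10), (12,13)} total cap 22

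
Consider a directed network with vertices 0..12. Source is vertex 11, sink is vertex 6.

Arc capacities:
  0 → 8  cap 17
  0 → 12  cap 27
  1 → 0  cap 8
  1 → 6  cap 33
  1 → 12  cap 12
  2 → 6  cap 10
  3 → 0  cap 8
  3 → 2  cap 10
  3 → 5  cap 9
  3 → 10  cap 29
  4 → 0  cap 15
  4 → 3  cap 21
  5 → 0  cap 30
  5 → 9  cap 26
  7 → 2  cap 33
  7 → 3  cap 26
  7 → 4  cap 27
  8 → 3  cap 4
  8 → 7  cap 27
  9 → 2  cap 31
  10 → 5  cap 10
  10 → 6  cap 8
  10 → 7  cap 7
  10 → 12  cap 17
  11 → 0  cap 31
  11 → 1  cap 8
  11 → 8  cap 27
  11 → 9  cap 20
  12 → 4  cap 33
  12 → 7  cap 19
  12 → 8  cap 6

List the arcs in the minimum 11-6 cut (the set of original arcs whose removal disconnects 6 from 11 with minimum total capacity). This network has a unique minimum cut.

Min-cut arcs: {(2,6), (10,6), (11,1)} (total capacity 26)

augment #1: 11→1→6 push 8
augment #2: 11→9→2→6 push 10
augment #3: 11→8→3→10→6 push 4
augment #4: 11→8→7→3→10→6 push 4
max flow = 26; residual-reachable set from 11 gives S-side
cut edges (S→T): {(2,6), (10,6), (11,1)} total cap 26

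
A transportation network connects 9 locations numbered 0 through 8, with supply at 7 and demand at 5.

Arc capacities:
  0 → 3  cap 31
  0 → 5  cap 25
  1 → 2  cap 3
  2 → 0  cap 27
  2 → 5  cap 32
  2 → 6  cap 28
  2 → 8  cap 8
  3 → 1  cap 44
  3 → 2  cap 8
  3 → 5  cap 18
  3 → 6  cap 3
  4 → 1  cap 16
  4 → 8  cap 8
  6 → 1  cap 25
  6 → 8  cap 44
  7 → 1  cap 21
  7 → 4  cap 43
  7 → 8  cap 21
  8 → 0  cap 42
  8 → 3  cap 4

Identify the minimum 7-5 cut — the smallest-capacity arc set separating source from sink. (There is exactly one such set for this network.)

augment #1: 7→1→2→5 push 3
augment #2: 7→8→0→5 push 21
augment #3: 7→4→8→0→5 push 4
augment #4: 7→4→8→3→5 push 4
max flow = 32; residual-reachable set from 7 gives S-side
cut edges (S→T): {(1,2), (4,8), (7,8)} total cap 32

Min-cut arcs: {(1,2), (4,8), (7,8)} (total capacity 32)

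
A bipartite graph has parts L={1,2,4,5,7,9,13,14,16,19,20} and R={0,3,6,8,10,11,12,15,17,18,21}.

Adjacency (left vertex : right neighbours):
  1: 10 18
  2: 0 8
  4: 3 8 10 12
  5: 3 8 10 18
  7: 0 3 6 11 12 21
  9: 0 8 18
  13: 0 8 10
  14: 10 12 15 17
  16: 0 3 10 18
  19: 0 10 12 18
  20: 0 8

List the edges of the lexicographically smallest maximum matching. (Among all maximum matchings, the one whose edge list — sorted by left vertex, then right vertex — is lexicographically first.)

Lex-smallest maximum matching: {(1,10), (2,0), (4,3), (5,8), (7,6), (9,18), (14,15), (19,12)}

|M| = 8 (so the lex-smallest maximum matching has 8 edges)
process left vertices in ascending order; for each, take the smallest-labelled available neighbour that still permits 8 edges overall, or leave it unmatched if none does
lex-smallest matching: {1-10, 2-0, 4-3, 5-8, 7-6, 9-18, 14-15, 19-12}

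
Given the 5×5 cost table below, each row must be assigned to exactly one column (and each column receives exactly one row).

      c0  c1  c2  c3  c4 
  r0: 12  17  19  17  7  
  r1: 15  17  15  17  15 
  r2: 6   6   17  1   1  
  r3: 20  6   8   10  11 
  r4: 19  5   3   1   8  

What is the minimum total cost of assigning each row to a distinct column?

Minimum assignment cost: 32

optimal assignment: row0→col4 (cost 7), row1→col0 (cost 15), row2→col3 (cost 1), row3→col1 (cost 6), row4→col2 (cost 3)
total = 7 + 15 + 1 + 6 + 3 = 32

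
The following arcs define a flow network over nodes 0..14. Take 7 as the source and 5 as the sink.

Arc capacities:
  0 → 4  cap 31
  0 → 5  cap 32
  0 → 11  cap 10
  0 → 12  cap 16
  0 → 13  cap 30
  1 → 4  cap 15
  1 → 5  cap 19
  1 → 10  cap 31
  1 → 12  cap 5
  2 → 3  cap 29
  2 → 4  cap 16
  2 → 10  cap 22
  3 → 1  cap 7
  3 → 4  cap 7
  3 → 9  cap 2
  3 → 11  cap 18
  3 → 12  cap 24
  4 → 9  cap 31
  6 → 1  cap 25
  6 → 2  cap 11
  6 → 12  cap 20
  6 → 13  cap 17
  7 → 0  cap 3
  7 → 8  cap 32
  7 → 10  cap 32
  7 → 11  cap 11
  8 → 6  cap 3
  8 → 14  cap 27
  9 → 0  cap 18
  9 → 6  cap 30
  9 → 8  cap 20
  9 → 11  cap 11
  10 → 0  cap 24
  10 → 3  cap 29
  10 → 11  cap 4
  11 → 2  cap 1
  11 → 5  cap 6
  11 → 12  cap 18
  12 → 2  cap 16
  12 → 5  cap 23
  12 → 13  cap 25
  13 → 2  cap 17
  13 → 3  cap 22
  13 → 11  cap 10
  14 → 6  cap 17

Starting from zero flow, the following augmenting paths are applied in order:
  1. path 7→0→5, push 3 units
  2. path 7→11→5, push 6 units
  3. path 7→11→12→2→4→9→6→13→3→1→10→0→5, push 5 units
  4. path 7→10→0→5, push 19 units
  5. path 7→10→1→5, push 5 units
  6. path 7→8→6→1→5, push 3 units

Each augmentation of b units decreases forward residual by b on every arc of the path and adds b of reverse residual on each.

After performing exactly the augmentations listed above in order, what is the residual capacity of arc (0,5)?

Residual capacity of (0,5): 5

after path 1 (7→0→5, push 3): res(0,5)=29
after path 2 (7→11→5, push 6): res(0,5)=29
after path 3 (7→11→12→2→4→9→6→13→3→1→10→0→5, push 5): res(0,5)=24
after path 4 (7→10→0→5, push 19): res(0,5)=5
after path 5 (7→10→1→5, push 5): res(0,5)=5
after path 6 (7→8→6→1→5, push 3): res(0,5)=5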